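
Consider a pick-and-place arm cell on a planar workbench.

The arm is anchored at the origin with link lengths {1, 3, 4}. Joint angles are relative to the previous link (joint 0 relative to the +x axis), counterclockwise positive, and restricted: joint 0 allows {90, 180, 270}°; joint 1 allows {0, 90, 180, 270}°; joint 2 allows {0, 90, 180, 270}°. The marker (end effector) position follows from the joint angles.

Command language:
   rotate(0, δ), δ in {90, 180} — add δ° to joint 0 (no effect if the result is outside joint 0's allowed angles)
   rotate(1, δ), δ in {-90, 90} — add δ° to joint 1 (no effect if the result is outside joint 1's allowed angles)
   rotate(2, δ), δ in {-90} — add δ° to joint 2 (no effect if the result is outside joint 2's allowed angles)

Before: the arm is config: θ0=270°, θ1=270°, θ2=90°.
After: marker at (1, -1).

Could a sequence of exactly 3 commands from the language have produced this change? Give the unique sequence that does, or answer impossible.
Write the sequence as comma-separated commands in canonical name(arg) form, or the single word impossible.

initial: config: θ0=270°, θ1=270°, θ2=90°
t=1 rotate(2, -90) ⇒ config: θ0=270°, θ1=270°, θ2=0°
t=2 rotate(2, -90) ⇒ config: θ0=270°, θ1=270°, θ2=270°
t=3 rotate(2, -90) ⇒ config: θ0=270°, θ1=270°, θ2=180°
all 125 alternatives checked — unique.

rotate(2, -90), rotate(2, -90), rotate(2, -90)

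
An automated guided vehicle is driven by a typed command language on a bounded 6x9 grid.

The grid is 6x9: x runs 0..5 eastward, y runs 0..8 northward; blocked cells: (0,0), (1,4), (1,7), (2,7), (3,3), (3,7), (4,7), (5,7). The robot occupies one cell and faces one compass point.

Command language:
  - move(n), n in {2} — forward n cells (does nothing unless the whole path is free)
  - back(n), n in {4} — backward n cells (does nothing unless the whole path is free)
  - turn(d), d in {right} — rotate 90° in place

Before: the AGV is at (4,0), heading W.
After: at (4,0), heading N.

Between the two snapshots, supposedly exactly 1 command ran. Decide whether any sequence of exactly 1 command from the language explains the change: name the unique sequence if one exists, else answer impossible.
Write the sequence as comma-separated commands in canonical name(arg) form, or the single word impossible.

key: (4,0) unchanged — the single command moves nothing
start: at (4,0), heading W
1. turn(right) → at (4,0), heading N
no other 1-command option fits: unique.

turn(right)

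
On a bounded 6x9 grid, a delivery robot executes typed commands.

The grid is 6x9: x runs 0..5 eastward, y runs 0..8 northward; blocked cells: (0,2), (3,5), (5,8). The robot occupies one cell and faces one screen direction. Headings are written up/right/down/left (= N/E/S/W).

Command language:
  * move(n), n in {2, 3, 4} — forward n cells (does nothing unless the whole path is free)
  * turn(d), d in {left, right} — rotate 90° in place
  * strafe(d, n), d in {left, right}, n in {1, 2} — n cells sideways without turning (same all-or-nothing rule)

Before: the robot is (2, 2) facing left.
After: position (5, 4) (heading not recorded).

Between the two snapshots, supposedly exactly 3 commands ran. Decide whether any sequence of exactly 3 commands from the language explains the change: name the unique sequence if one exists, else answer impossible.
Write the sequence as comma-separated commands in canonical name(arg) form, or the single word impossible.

impossible

every 3-command combo misses the target.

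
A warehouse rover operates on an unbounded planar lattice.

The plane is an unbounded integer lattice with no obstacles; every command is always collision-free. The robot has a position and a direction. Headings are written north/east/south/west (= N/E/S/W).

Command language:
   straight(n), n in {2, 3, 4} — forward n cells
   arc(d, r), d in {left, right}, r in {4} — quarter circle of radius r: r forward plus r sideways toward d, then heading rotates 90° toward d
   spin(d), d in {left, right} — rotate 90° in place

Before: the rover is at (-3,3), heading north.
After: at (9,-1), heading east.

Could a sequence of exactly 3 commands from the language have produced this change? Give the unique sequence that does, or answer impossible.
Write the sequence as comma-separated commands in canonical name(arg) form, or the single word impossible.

arc(right, 4), arc(right, 4), arc(left, 4)

key: running arc(left, 4) before arc(right, 4) would end elsewhere — order is forced
t0: at (-3,3), heading north
step 1 (arc(right, 4)): at (1,7), heading east
step 2 (arc(right, 4)): at (5,3), heading south
step 3 (arc(left, 4)): at (9,-1), heading east
uniquely the one of 343 3-step routes that fits.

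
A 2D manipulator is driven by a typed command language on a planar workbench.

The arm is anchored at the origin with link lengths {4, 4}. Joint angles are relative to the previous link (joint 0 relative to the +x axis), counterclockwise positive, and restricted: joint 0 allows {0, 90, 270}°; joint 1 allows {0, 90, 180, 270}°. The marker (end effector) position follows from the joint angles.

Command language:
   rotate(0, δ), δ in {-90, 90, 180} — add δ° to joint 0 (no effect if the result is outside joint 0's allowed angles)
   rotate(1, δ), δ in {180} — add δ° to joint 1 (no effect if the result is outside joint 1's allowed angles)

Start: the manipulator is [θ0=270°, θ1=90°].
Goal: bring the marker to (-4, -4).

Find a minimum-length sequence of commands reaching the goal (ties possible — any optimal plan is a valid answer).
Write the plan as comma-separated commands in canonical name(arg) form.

from: [θ0=270°, θ1=90°]
1. rotate(1, 180) → [θ0=270°, θ1=270°]
nothing shorter than 1 reaches the goal.

rotate(1, 180)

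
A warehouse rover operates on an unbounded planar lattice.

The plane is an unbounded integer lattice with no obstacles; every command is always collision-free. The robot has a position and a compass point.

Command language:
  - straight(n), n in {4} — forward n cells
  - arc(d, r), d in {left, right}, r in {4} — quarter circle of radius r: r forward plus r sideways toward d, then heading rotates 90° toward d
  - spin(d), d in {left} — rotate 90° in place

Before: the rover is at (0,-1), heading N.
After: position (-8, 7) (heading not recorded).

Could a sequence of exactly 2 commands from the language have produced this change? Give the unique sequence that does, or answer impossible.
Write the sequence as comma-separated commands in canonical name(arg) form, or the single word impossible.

arc(left, 4), arc(right, 4)

key: order matters: swapping arc(left, 4) and arc(right, 4) lands elsewhere
start: at (0,-1), heading N
t=1 arc(left, 4) ⇒ at (-4,3), heading W
t=2 arc(right, 4) ⇒ at (-8,7), heading N
no rival 2-sequence matches.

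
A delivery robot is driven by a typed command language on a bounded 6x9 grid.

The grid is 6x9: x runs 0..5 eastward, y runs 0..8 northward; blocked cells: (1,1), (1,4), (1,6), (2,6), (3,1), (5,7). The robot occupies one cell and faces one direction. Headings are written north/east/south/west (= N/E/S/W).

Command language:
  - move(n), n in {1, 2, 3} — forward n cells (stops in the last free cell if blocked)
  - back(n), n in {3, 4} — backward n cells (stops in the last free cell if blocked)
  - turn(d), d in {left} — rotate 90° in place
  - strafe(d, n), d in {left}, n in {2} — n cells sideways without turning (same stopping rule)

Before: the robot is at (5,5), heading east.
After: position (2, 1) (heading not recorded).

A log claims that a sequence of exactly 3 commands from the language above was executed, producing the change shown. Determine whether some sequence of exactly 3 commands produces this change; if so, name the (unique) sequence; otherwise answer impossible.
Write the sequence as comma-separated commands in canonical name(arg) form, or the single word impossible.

back(3), turn(left), back(4)

key: order matters: swapping back(3) and back(4) lands elsewhere
initial: at (5,5), heading east
[1] after back(3): at (2,5), heading east
[2] after turn(left): at (2,5), heading north
[3] after back(4): at (2,1), heading north
all 343 alternatives checked — unique.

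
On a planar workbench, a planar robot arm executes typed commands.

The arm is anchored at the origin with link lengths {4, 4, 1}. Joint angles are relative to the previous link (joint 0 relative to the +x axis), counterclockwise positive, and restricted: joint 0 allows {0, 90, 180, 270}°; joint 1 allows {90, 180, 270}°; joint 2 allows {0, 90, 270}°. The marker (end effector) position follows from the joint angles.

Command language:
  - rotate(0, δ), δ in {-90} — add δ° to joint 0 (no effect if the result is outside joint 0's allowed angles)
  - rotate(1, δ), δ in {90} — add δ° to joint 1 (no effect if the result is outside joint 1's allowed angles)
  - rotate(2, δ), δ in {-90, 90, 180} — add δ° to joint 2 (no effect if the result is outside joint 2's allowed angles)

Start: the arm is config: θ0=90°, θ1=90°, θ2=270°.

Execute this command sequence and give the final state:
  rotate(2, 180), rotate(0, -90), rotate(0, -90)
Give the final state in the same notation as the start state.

begin: config: θ0=90°, θ1=90°, θ2=270°
t=1 rotate(2, 180) ⇒ config: θ0=90°, θ1=90°, θ2=90°
t=2 rotate(0, -90) ⇒ config: θ0=0°, θ1=90°, θ2=90°
t=3 rotate(0, -90) ⇒ config: θ0=270°, θ1=90°, θ2=90°

config: θ0=270°, θ1=90°, θ2=90°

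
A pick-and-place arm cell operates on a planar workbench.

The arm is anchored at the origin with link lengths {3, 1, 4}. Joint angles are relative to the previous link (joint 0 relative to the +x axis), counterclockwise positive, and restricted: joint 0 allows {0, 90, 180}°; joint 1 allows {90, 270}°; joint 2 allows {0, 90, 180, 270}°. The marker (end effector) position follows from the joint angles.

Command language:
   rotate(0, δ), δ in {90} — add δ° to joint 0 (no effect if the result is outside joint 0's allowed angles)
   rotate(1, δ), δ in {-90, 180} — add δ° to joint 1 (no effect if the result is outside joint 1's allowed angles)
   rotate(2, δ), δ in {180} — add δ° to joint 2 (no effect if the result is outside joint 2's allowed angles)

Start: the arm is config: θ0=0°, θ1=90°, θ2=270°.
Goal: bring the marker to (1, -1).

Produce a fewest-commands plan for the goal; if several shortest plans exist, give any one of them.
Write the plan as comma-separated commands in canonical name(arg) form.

t0: config: θ0=0°, θ1=90°, θ2=270°
step 1 (rotate(0, 90)): config: θ0=90°, θ1=90°, θ2=270°
step 2 (rotate(1, 180)): config: θ0=90°, θ1=270°, θ2=270°
nothing shorter than 2 reaches the goal.

rotate(0, 90), rotate(1, 180)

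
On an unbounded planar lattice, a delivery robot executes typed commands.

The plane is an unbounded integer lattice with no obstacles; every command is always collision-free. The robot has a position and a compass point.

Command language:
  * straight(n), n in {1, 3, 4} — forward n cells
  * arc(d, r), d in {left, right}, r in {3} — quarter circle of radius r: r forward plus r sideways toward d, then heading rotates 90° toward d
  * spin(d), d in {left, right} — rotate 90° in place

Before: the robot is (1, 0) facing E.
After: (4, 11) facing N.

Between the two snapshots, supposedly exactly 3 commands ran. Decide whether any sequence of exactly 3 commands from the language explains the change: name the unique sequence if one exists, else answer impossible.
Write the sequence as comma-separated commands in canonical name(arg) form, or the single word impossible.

key: order matters: swapping arc(left, 3) and straight(4) lands elsewhere
start: (1, 0) facing E
[1] after arc(left, 3): (4, 3) facing N
[2] after straight(4): (4, 7) facing N
[3] after straight(4): (4, 11) facing N
uniquely the one of 343 3-step routes that fits.

arc(left, 3), straight(4), straight(4)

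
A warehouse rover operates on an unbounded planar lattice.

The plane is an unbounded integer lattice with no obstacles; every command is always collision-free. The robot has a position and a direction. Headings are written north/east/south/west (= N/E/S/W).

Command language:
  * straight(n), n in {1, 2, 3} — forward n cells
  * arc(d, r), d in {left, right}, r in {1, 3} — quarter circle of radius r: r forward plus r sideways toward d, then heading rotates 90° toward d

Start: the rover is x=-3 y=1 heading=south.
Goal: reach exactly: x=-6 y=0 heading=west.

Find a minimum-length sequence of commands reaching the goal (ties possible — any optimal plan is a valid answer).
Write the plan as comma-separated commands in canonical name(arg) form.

from: x=-3 y=1 heading=south
[1] after arc(right, 1): x=-4 y=0 heading=west
[2] after straight(2): x=-6 y=0 heading=west
minimal: 2 command(s), checked below 2.

arc(right, 1), straight(2)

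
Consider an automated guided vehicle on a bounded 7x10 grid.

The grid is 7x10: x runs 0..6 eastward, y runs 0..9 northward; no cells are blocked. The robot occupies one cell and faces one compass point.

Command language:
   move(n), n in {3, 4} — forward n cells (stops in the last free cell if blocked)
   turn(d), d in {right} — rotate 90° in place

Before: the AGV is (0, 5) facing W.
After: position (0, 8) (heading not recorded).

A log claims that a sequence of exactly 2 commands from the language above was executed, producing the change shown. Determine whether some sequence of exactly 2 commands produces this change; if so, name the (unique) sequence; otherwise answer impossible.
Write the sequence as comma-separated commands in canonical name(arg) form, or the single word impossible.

key: running move(3) before turn(right) would end elsewhere — order is forced
t0: (0, 5) facing W
step 1 (turn(right)): (0, 5) facing N
step 2 (move(3)): (0, 8) facing N
all 9 alternatives checked — unique.

turn(right), move(3)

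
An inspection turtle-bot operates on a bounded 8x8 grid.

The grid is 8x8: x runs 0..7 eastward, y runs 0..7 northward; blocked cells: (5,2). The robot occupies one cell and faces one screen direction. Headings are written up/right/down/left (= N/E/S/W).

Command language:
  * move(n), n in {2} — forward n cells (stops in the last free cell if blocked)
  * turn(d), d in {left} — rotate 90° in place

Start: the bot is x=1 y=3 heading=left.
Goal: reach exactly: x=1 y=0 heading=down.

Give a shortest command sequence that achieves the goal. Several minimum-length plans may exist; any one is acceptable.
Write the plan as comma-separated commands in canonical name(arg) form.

turn(left), move(2), move(2)

from: x=1 y=3 heading=left
1. turn(left) → x=1 y=3 heading=down
2. move(2) → x=1 y=1 heading=down
3. move(2) → x=1 y=0 heading=down
shorter routes all fall short; 3 is best.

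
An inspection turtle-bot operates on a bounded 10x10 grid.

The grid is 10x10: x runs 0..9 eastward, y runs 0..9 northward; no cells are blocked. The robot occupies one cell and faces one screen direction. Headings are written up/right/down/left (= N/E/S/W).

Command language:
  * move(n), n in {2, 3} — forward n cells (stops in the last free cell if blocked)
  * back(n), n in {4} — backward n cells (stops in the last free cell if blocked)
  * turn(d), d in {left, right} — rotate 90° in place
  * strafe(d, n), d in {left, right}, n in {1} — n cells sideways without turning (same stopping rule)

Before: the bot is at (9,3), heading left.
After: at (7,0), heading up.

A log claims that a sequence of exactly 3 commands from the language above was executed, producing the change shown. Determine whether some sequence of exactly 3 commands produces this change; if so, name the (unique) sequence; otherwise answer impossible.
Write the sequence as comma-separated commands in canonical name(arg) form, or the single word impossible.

key: cell and facing (now N) both changed — the 3 commands mix motion and turning
begin: at (9,3), heading left
1. move(2) → at (7,3), heading left
2. turn(right) → at (7,3), heading up
3. back(4) → at (7,0), heading up
uniquely the one of 343 3-step routes that fits.

move(2), turn(right), back(4)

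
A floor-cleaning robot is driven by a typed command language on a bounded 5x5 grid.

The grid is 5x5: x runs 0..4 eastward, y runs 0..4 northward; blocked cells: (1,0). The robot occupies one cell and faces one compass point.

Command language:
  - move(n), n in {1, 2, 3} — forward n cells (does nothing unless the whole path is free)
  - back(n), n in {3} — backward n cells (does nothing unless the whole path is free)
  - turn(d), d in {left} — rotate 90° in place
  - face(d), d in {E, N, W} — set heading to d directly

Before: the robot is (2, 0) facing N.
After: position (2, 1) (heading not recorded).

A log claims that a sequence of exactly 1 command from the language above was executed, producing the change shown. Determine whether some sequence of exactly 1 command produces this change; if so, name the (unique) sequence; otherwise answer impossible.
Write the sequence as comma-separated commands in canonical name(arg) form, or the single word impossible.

move(1)

t0: (2, 0) facing N
t=1 move(1) ⇒ (2, 1) facing N
no other 1-command option fits: unique.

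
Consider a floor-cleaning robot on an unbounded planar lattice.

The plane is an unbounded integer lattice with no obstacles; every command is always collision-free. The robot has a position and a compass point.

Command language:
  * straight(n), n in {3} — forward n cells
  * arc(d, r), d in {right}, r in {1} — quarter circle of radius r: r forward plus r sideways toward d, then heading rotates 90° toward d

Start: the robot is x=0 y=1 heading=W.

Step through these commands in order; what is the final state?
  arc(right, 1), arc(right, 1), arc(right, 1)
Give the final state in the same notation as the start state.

x=1 y=2 heading=S

begin: x=0 y=1 heading=W
t=1 arc(right, 1) ⇒ x=-1 y=2 heading=N
t=2 arc(right, 1) ⇒ x=0 y=3 heading=E
t=3 arc(right, 1) ⇒ x=1 y=2 heading=S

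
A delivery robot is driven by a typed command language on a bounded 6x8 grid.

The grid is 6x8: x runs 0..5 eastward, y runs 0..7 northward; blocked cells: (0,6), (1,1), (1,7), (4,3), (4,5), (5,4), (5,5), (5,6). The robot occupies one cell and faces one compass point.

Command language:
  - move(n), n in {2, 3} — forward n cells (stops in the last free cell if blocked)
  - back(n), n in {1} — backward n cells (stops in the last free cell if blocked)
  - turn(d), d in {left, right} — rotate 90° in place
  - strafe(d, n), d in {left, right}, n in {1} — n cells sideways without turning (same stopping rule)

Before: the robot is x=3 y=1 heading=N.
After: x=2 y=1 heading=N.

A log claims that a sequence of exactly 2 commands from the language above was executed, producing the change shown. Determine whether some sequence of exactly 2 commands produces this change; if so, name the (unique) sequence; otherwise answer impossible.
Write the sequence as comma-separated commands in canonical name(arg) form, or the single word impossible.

key: the second strafe(left, 1) is stopped early by the blocked cell at (1,1)
begin: x=3 y=1 heading=N
t=1 strafe(left, 1) ⇒ x=2 y=1 heading=N
t=2 strafe(left, 1) ⇒ x=2 y=1 heading=N
no rival 2-sequence matches.

strafe(left, 1), strafe(left, 1)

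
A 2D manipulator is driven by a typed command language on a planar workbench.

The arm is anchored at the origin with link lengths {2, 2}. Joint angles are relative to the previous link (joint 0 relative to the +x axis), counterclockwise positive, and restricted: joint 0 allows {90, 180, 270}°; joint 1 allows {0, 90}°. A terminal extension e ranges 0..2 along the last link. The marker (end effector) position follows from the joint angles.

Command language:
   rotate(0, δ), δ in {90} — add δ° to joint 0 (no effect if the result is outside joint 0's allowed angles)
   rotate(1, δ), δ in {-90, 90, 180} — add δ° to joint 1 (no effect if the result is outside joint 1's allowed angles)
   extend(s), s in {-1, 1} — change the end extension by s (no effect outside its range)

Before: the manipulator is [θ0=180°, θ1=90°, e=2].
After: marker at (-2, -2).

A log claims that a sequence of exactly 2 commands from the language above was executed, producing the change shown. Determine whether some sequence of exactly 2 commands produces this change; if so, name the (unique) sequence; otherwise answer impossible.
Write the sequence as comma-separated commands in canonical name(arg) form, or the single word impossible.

t0: [θ0=180°, θ1=90°, e=2]
1. extend(-1) → [θ0=180°, θ1=90°, e=1]
2. extend(-1) → [θ0=180°, θ1=90°, e=0]
uniquely the one of 36 2-step routes that fits.

extend(-1), extend(-1)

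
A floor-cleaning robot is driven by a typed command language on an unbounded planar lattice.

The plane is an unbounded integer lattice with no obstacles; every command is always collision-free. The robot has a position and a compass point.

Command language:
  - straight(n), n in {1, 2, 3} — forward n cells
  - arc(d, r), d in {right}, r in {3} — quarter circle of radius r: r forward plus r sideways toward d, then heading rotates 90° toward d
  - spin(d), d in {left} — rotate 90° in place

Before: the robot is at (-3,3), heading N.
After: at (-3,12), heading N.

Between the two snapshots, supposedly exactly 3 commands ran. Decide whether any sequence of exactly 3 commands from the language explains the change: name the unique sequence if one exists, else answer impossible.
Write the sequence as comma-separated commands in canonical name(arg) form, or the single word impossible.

straight(3), straight(3), straight(3)

key: heading stays N — no command in the sequence turns
initial: at (-3,3), heading N
step 1 (straight(3)): at (-3,6), heading N
step 2 (straight(3)): at (-3,9), heading N
step 3 (straight(3)): at (-3,12), heading N
all 125 alternatives checked — unique.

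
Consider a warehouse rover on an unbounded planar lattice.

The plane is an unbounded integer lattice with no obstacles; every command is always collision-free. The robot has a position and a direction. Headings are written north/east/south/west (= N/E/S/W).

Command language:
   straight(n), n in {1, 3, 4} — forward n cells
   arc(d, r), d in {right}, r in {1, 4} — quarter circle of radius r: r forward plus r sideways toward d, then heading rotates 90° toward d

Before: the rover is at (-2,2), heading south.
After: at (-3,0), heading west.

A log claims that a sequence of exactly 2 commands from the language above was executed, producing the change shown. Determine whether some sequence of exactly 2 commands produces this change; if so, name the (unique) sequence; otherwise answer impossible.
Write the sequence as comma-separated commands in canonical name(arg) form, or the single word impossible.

key: order matters: swapping straight(1) and arc(right, 1) lands elsewhere
from: at (-2,2), heading south
[1] after straight(1): at (-2,1), heading south
[2] after arc(right, 1): at (-3,0), heading west
uniquely the one of 25 2-step routes that fits.

straight(1), arc(right, 1)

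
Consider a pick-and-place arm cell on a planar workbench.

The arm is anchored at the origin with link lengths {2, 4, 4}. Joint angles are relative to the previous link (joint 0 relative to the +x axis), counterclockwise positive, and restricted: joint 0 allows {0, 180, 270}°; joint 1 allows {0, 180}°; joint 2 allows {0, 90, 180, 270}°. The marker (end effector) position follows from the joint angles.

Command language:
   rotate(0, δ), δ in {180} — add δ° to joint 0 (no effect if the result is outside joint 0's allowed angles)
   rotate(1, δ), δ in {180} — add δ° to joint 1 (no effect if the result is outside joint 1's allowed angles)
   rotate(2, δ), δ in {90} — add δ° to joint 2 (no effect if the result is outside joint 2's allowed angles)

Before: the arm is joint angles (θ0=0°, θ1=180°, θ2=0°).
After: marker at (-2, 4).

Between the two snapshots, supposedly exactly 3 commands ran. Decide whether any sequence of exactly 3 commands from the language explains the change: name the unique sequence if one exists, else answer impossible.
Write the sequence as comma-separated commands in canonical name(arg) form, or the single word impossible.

t0: joint angles (θ0=0°, θ1=180°, θ2=0°)
t=1 rotate(2, 90) ⇒ joint angles (θ0=0°, θ1=180°, θ2=90°)
t=2 rotate(2, 90) ⇒ joint angles (θ0=0°, θ1=180°, θ2=180°)
t=3 rotate(2, 90) ⇒ joint angles (θ0=0°, θ1=180°, θ2=270°)
uniquely the one of 27 3-step routes that fits.

rotate(2, 90), rotate(2, 90), rotate(2, 90)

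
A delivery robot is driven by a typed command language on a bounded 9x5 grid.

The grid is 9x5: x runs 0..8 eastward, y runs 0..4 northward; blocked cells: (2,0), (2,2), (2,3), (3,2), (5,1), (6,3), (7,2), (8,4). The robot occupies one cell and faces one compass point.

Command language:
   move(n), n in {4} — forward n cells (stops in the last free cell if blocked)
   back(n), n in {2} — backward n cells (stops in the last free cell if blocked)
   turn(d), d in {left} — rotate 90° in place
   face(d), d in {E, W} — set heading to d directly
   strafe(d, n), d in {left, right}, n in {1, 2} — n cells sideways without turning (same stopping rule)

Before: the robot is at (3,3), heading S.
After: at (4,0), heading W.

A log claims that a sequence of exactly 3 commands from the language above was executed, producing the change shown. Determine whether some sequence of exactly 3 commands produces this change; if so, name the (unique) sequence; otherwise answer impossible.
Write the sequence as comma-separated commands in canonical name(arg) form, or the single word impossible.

key: position moved to (4,0) AND the heading swung to W — translation plus rotation needed
initial: at (3,3), heading S
[1] after strafe(left, 1): at (4,3), heading S
[2] after move(4): at (4,0), heading S
[3] after face(W): at (4,0), heading W
no other 3-command option fits: unique.

strafe(left, 1), move(4), face(W)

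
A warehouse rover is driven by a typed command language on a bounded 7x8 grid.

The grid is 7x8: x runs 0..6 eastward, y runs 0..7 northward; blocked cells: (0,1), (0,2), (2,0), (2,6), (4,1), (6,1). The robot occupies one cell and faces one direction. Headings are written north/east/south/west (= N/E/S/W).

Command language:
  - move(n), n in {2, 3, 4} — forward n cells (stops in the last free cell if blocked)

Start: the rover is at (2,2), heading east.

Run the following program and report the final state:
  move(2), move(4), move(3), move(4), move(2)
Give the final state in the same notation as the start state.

at (6,2), heading east

t0: at (2,2), heading east
1. move(2) → at (4,2), heading east
2. move(4) → at (6,2), heading east
3. move(3) → at (6,2), heading east
4. move(4) → at (6,2), heading east
5. move(2) → at (6,2), heading east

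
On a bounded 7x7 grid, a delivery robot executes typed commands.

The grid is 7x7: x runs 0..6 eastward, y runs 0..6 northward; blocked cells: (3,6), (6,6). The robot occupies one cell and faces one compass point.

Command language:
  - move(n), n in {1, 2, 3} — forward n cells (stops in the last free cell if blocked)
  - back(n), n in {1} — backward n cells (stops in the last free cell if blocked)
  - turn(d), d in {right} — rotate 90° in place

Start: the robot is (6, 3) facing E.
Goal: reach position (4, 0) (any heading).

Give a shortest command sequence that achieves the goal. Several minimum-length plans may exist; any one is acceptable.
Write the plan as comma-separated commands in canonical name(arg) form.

initial: (6, 3) facing E
t=1 turn(right) ⇒ (6, 3) facing S
t=2 move(3) ⇒ (6, 0) facing S
t=3 turn(right) ⇒ (6, 0) facing W
t=4 move(2) ⇒ (4, 0) facing W
minimal: 4 command(s), checked below 4.

turn(right), move(3), turn(right), move(2)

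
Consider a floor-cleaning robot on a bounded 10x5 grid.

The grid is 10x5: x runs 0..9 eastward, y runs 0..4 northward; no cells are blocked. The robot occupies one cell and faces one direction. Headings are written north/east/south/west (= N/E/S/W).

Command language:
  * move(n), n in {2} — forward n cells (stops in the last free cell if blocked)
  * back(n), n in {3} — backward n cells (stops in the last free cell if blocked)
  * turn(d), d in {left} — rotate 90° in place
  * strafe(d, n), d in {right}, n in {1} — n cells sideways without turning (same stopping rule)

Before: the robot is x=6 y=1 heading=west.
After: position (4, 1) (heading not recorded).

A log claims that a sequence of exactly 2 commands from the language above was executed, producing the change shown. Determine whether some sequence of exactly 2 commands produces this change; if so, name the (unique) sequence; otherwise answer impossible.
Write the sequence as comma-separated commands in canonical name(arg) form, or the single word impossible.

move(2), turn(left)

key: running turn(left) before move(2) would end elsewhere — order is forced
start: x=6 y=1 heading=west
[1] after move(2): x=4 y=1 heading=west
[2] after turn(left): x=4 y=1 heading=south
uniquely the one of 16 2-step routes that fits.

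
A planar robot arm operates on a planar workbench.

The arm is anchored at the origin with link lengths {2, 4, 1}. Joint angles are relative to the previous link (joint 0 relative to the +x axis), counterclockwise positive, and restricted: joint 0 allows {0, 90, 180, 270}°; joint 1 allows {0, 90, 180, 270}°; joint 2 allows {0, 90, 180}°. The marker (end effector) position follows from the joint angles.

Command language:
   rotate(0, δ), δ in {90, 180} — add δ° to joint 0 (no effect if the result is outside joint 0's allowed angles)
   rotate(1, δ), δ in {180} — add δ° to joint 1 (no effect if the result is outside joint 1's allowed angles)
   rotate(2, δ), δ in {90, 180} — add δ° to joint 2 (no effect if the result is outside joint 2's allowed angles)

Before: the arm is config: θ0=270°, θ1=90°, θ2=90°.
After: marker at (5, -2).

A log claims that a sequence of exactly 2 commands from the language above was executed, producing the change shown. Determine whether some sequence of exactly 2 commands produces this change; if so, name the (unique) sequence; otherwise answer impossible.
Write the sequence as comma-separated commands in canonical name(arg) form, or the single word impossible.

key: order matters: swapping rotate(2, 90) and rotate(2, 180) lands elsewhere
start: config: θ0=270°, θ1=90°, θ2=90°
t=1 rotate(2, 90) ⇒ config: θ0=270°, θ1=90°, θ2=180°
t=2 rotate(2, 180) ⇒ config: θ0=270°, θ1=90°, θ2=0°
all 25 alternatives checked — unique.

rotate(2, 90), rotate(2, 180)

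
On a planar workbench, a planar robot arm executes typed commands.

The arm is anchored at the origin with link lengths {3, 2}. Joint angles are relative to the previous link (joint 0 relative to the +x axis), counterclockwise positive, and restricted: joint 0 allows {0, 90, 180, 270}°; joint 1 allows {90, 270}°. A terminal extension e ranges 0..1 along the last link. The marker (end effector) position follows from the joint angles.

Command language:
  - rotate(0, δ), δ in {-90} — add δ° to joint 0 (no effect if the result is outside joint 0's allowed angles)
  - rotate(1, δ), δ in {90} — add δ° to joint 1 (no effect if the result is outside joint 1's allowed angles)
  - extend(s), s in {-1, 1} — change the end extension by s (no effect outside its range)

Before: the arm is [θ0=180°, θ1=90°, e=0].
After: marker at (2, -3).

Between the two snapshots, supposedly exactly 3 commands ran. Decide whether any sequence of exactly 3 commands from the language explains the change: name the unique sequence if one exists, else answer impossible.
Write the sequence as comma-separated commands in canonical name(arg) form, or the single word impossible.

rotate(0, -90), rotate(0, -90), rotate(0, -90)

t0: [θ0=180°, θ1=90°, e=0]
[1] after rotate(0, -90): [θ0=90°, θ1=90°, e=0]
[2] after rotate(0, -90): [θ0=0°, θ1=90°, e=0]
[3] after rotate(0, -90): [θ0=270°, θ1=90°, e=0]
all 64 alternatives checked — unique.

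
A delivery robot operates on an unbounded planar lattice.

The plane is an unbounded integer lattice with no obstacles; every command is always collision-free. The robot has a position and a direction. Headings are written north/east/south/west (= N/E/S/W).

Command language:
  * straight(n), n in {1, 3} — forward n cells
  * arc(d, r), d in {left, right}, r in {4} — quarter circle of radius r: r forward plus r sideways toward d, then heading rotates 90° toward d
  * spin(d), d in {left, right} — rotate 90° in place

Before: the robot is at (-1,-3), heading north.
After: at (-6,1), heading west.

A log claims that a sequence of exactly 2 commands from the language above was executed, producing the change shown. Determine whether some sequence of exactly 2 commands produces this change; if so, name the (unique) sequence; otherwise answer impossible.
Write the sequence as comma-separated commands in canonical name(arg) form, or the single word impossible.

key: running straight(1) before arc(left, 4) would end elsewhere — order is forced
start: at (-1,-3), heading north
[1] after arc(left, 4): at (-5,1), heading west
[2] after straight(1): at (-6,1), heading west
uniquely the one of 36 2-step routes that fits.

arc(left, 4), straight(1)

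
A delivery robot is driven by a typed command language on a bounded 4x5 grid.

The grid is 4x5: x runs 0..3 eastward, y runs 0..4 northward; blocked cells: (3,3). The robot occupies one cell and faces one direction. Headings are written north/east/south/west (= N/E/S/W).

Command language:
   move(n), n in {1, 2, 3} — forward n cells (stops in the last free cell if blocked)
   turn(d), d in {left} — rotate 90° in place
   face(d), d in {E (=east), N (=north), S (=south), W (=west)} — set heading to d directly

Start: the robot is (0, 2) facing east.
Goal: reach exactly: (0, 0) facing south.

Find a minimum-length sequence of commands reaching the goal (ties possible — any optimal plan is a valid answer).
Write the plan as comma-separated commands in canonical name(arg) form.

start: (0, 2) facing east
step 1 (face(S)): (0, 2) facing south
step 2 (move(3)): (0, 0) facing south
no 1-step plan works, so 2 is optimal.

face(S), move(3)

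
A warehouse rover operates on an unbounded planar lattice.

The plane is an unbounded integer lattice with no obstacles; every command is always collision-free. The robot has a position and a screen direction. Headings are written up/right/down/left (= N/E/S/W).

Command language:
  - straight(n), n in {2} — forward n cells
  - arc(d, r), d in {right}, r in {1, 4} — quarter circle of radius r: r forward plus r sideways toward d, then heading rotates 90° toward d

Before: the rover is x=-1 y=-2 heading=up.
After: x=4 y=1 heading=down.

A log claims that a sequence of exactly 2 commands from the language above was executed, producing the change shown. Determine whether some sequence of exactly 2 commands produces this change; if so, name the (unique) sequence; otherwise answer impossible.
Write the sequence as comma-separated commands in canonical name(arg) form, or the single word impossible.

key: cell and facing (now S) both changed — the 2 commands mix motion and turning
begin: x=-1 y=-2 heading=up
t=1 arc(right, 4) ⇒ x=3 y=2 heading=right
t=2 arc(right, 1) ⇒ x=4 y=1 heading=down
no other 2-command option fits: unique.

arc(right, 4), arc(right, 1)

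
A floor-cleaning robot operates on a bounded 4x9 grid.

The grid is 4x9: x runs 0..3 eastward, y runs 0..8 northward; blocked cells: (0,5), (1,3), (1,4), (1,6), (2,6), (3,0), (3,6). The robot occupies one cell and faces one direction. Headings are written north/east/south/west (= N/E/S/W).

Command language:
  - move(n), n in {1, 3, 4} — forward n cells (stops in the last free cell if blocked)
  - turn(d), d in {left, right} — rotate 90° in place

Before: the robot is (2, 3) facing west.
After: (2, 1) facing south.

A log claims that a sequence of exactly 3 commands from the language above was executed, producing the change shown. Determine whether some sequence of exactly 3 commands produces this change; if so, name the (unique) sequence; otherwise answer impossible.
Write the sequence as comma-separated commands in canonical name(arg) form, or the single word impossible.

key: running move(1) before turn(left) would end elsewhere — order is forced
initial: (2, 3) facing west
1. turn(left) → (2, 3) facing south
2. move(1) → (2, 2) facing south
3. move(1) → (2, 1) facing south
all 125 alternatives checked — unique.

turn(left), move(1), move(1)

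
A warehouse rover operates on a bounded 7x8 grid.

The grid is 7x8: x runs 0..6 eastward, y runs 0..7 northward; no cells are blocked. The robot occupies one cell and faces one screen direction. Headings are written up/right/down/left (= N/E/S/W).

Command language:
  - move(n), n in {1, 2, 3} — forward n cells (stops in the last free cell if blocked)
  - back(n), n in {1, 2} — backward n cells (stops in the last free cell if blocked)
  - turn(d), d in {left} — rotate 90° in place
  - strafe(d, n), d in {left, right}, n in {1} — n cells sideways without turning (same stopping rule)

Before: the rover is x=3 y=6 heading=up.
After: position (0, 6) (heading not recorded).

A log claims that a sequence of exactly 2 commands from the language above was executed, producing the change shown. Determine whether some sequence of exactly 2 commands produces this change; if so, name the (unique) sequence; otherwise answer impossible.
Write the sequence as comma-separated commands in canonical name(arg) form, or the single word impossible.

turn(left), move(3)

key: order matters: swapping turn(left) and move(3) lands elsewhere
begin: x=3 y=6 heading=up
t=1 turn(left) ⇒ x=3 y=6 heading=left
t=2 move(3) ⇒ x=0 y=6 heading=left
all 64 alternatives checked — unique.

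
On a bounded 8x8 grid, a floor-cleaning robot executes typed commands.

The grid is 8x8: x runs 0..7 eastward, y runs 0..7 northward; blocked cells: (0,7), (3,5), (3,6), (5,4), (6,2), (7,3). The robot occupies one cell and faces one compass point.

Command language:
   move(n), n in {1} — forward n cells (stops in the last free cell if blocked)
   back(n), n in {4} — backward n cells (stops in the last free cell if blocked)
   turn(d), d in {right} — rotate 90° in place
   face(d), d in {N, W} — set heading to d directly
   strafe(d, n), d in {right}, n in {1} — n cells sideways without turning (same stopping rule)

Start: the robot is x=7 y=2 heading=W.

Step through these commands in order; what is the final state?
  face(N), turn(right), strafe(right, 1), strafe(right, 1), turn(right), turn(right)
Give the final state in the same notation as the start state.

begin: x=7 y=2 heading=W
[1] after face(N): x=7 y=2 heading=N
[2] after turn(right): x=7 y=2 heading=E
[3] after strafe(right, 1): x=7 y=1 heading=E
[4] after strafe(right, 1): x=7 y=0 heading=E
[5] after turn(right): x=7 y=0 heading=S
[6] after turn(right): x=7 y=0 heading=W

x=7 y=0 heading=W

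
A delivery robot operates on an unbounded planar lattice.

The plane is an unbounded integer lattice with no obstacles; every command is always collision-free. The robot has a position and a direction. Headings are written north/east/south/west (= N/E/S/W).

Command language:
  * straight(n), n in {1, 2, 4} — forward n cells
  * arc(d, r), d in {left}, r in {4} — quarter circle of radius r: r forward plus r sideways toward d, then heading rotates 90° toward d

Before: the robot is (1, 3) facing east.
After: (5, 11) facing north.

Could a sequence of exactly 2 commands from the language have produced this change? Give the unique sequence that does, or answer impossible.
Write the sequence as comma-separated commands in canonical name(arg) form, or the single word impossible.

key: cell and facing (now N) both changed — the 2 commands mix motion and turning
from: (1, 3) facing east
t=1 arc(left, 4) ⇒ (5, 7) facing north
t=2 straight(4) ⇒ (5, 11) facing north
no rival 2-sequence matches.

arc(left, 4), straight(4)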